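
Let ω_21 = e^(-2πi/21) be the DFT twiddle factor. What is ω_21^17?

ω_21^17 = e^(-2πi·17/21)
= cos(-2π·17/21) + i·sin(-2π·17/21)
= cos(-34π/21) + i·sin(-34π/21)

ω_21^17 = cos(-34π/21) + i·sin(-34π/21) = 0.3653+0.9309i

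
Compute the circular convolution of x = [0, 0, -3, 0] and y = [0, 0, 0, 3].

(x ⊛ y)[n] = Σ(m=0 to 3) x[m] · y[(n-m) mod 4]

Computing each output sample:
(x ⊛ y)[0] = 0
(x ⊛ y)[1] = -9
(x ⊛ y)[2] = 0
(x ⊛ y)[3] = 0

x ⊛ y = [0, -9, 0, 0]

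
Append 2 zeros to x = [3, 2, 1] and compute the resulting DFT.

Original 3-point DFT: [6, 1.5000-0.8660i, 1.5000+0.8660i]
Zero-padded 5-point DFT provides frequency interpolation.

DFT_5([x, 0, ...]) = [6, 2.8090-2.4899i, 1.6910-0.2245i, 1.6910+0.2245i, 2.8090+2.4899i]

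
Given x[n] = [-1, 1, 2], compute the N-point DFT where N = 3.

X[k] = Σ(n=0 to 2) x[n] · ω_3^(nk)
where ω_3 = e^(-2πi/3)

Computing each X[k]:
X[0] = 2
X[1] = -2.5000+0.8660i
X[2] = -2.5000-0.8660i

X = [2, -2.5000+0.8660i, -2.5000-0.8660i]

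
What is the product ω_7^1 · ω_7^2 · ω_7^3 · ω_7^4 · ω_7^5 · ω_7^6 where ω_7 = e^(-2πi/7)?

The primitive 7th roots of unity are ω_7^k for k coprime to 7: k ∈ {1, 2, 3, 4, 5, 6}
Their product equals the constant term of the cyclotomic polynomial Φ_7(x) up to sign.
For n ≥ 3, the product of all primitive nth roots of unity is 1. (For n=1 it is 1; for n=2 it is -1.)

1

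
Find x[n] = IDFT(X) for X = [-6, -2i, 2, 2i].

x[n] = (1/4) Σ(k=0 to 3) X[k] · e^(2πikn/4)

Computing each x[n]:
x[0] = -1
x[1] = -1
x[2] = -1
x[3] = -3

x = [-1, -1, -1, -3]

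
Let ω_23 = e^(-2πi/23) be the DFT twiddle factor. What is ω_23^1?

ω_23^1 = e^(-2πi·1/23)
= cos(-2π·1/23) + i·sin(-2π·1/23)
= cos(-2π/23) + i·sin(-2π/23)

ω_23^1 = cos(-2π/23) + i·sin(-2π/23) = 0.9629-0.2698i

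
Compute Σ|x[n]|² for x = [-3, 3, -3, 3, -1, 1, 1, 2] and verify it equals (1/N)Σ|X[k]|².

Time domain:
Σ|x[n]|² = |-3|² + |3|² + |-3|² + |3|² + |-1|² + |1|² + |1|² + |2|² = 43.0000

Frequency domain:
(1/8)Σ|X[k]|² = (1/8)(|3|² + |-1.2929+1.8787i|² + |-2+1i|² + |-2.7071-6.1213i|² + |-15|² + |-2.7071+6.1213i|² + |-2-1i|² + |-1.2929-1.8787i|²) = (1/8)·344.0000 = 43.0000

Both sides agree, confirming Parseval's theorem.

Σ|x[n]|² = (1/N)Σ|X[k]|² = 43.0000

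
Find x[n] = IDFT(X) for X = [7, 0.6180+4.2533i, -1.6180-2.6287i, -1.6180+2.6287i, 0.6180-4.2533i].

x[n] = (1/5) Σ(k=0 to 4) X[k] · e^(2πikn/5)

Computing each x[n]:
x[0] = 1
x[1] = 1
x[2] = -1
x[3] = 3
x[4] = 3

x = [1, 1, -1, 3, 3]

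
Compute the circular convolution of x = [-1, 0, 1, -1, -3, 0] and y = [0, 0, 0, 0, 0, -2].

(x ⊛ y)[n] = Σ(m=0 to 5) x[m] · y[(n-m) mod 6]

Computing each output sample:
(x ⊛ y)[0] = 0
(x ⊛ y)[1] = -2
(x ⊛ y)[2] = 2
(x ⊛ y)[3] = 6
(x ⊛ y)[4] = 0
(x ⊛ y)[5] = 2

x ⊛ y = [0, -2, 2, 6, 0, 2]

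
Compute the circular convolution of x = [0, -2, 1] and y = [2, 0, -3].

(x ⊛ y)[n] = Σ(m=0 to 2) x[m] · y[(n-m) mod 3]

Computing each output sample:
(x ⊛ y)[0] = 6
(x ⊛ y)[1] = -7
(x ⊛ y)[2] = 2

x ⊛ y = [6, -7, 2]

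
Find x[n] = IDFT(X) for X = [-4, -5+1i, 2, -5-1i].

x[n] = (1/4) Σ(k=0 to 3) X[k] · e^(2πikn/4)

Computing each x[n]:
x[0] = -3
x[1] = -2
x[2] = 2
x[3] = -1

x = [-3, -2, 2, -1]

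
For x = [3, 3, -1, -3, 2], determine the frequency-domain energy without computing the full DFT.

Parseval: Σ|x[n]|² = (1/N)Σ|X[k]|², so Σ|X[k]|² = N·Σ|x[n]|² = 5·32.0000

Σ|X[k]|² = N·Σ|x[n]|² = 5·32.0000 = 160.0000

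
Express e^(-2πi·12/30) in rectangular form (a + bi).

ω_30^12 = e^(-2πi·12/30)
= cos(-2π·12/30) + i·sin(-2π·12/30)
= cos(-24π/30) + i·sin(-24π/30)

ω_30^12 = cos(-24π/30) + i·sin(-24π/30) = -0.8090-0.5878i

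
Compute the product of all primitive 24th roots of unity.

The primitive 24th roots of unity are ω_24^k for k coprime to 24: k ∈ {1, 5, 7, 11, 13, 17, 19, 23}
Their product equals the constant term of the cyclotomic polynomial Φ_24(x) up to sign.
For n ≥ 3, the product of all primitive nth roots of unity is 1. (For n=1 it is 1; for n=2 it is -1.)

1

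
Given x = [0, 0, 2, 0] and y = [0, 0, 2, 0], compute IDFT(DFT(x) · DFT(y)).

(x ⊛ y)[n] = Σ(m=0 to 3) x[m] · y[(n-m) mod 4]

Computing each output sample:
(x ⊛ y)[0] = 4
(x ⊛ y)[1] = 0
(x ⊛ y)[2] = 0
(x ⊛ y)[3] = 0

x ⊛ y = [4, 0, 0, 0]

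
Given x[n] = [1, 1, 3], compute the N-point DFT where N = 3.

X[k] = Σ(n=0 to 2) x[n] · ω_3^(nk)
where ω_3 = e^(-2πi/3)

Computing each X[k]:
X[0] = 5
X[1] = -1.0000+1.7321i
X[2] = -1.0000-1.7321i

X = [5, -1.0000+1.7321i, -1.0000-1.7321i]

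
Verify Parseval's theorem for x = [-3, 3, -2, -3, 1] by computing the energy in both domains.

Time domain:
Σ|x[n]|² = |-3|² + |3|² + |-2|² + |-3|² + |1|² = 32.0000

Frequency domain:
(1/5)Σ|X[k]|² = (1/5)(|-4|² + |2.2812-2.4899i|² + |-7.7812-0.2245i|² + |-7.7812+0.2245i|² + |2.2812+2.4899i|²) = (1/5)·160.0000 = 32.0000

Both sides agree, confirming Parseval's theorem.

Σ|x[n]|² = (1/N)Σ|X[k]|² = 32.0000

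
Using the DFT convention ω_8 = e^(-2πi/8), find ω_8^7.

ω_8^7 = e^(-2πi·7/8)
= cos(-2π·7/8) + i·sin(-2π·7/8)
= cos(-14π/8) + i·sin(-14π/8)

ω_8^7 = cos(-14π/8) + i·sin(-14π/8) = 0.7071+0.7071i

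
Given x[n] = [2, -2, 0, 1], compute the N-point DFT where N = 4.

X[k] = Σ(n=0 to 3) x[n] · ω_4^(nk)
where ω_4 = e^(-2πi/4)

Computing each X[k]:
X[0] = 1
X[1] = 2+3i
X[2] = 3
X[3] = 2-3i

X = [1, 2+3i, 3, 2-3i]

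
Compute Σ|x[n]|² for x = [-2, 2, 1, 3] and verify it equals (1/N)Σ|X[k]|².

Time domain:
Σ|x[n]|² = |-2|² + |2|² + |1|² + |3|² = 18.0000

Frequency domain:
(1/4)Σ|X[k]|² = (1/4)(|4|² + |-3+1i|² + |-6|² + |-3-1i|²) = (1/4)·72.0000 = 18.0000

Both sides agree, confirming Parseval's theorem.

Σ|x[n]|² = (1/N)Σ|X[k]|² = 18.0000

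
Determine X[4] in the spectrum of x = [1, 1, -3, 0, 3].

X[4] = Σ(n=0 to 4) x[n] · ω_5^(4n) where ω_5 = e^(-2πi/5)
= (1)·ω_5^0 + (1)·ω_5^4 + (-3)·ω_5^8 + (0)·ω_5^12 + (3)·ω_5^16

X[4] = 4.6631-3.6655i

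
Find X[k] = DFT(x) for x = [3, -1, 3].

X[k] = Σ(n=0 to 2) x[n] · ω_3^(nk)
where ω_3 = e^(-2πi/3)

Computing each X[k]:
X[0] = 5
X[1] = 2.0000+3.4641i
X[2] = 2.0000-3.4641i

X = [5, 2.0000+3.4641i, 2.0000-3.4641i]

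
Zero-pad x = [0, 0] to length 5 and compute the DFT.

Original 2-point DFT: [0, 0]
Zero-padded 5-point DFT provides frequency interpolation.

DFT_5([x, 0, ...]) = [0, 0, 0, 0, 0]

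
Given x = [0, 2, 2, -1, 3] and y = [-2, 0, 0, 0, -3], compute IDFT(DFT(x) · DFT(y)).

(x ⊛ y)[n] = Σ(m=0 to 4) x[m] · y[(n-m) mod 5]

Computing each output sample:
(x ⊛ y)[0] = -6
(x ⊛ y)[1] = -10
(x ⊛ y)[2] = -1
(x ⊛ y)[3] = -7
(x ⊛ y)[4] = -6

x ⊛ y = [-6, -10, -1, -7, -6]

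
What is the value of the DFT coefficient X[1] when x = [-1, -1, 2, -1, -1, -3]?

X[1] = Σ(n=0 to 5) x[n] · ω_6^(1n) where ω_6 = e^(-2πi/6)
= (-1)·ω_6^0 + (-1)·ω_6^1 + (2)·ω_6^2 + (-1)·ω_6^3 + (-1)·ω_6^4 + (-3)·ω_6^5

X[1] = -2.5000-4.3301i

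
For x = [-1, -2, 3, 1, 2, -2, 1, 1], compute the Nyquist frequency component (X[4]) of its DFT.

X[4] = Σ(n=0 to 7) x[n] · ω_8^(4n) where ω_8 = e^(-2πi/8)
= (-1)·ω_8^0 + (-2)·ω_8^4 + (3)·ω_8^8 + (1)·ω_8^12 + (2)·ω_8^16 + (-2)·ω_8^20 + (1)·ω_8^24 + (1)·ω_8^28

X[4] = 7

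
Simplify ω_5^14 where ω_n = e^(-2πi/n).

Since ω_5^5 = 1, powers reduce modulo 5.
14 mod 5 = 4
So ω_5^14 = ω_5^4 = e^(-2πi·4/5)

ω_5^14 = ω_5^4 = 0.3090+0.9511i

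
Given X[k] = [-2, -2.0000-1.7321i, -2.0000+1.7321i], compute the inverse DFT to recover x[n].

x[n] = (1/3) Σ(k=0 to 2) X[k] · e^(2πikn/3)

Computing each x[n]:
x[0] = -2
x[1] = 1
x[2] = -1

x = [-2, 1, -1]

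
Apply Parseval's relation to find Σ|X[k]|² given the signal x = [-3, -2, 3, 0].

Parseval: Σ|x[n]|² = (1/N)Σ|X[k]|², so Σ|X[k]|² = N·Σ|x[n]|² = 4·22.0000

Σ|X[k]|² = N·Σ|x[n]|² = 4·22.0000 = 88.0000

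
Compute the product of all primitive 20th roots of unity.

The primitive 20th roots of unity are ω_20^k for k coprime to 20: k ∈ {1, 3, 7, 9, 11, 13, 17, 19}
Their product equals the constant term of the cyclotomic polynomial Φ_20(x) up to sign.
For n ≥ 3, the product of all primitive nth roots of unity is 1. (For n=1 it is 1; for n=2 it is -1.)

1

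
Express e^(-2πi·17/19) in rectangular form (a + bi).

ω_19^17 = e^(-2πi·17/19)
= cos(-2π·17/19) + i·sin(-2π·17/19)
= cos(-34π/19) + i·sin(-34π/19)

ω_19^17 = cos(-34π/19) + i·sin(-34π/19) = 0.7891+0.6142i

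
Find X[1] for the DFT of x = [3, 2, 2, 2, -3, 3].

X[1] = Σ(n=0 to 5) x[n] · ω_6^(1n) where ω_6 = e^(-2πi/6)
= (3)·ω_6^0 + (2)·ω_6^1 + (2)·ω_6^2 + (2)·ω_6^3 + (-3)·ω_6^4 + (3)·ω_6^5

X[1] = 4.0000-3.4641i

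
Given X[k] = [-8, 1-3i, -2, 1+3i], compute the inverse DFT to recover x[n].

x[n] = (1/4) Σ(k=0 to 3) X[k] · e^(2πikn/4)

Computing each x[n]:
x[0] = -2
x[1] = 0
x[2] = -3
x[3] = -3

x = [-2, 0, -3, -3]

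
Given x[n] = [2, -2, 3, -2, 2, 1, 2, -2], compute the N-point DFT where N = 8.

X[k] = Σ(n=0 to 7) x[n] · ω_8^(nk)
where ω_8 = e^(-2πi/8)

Computing each X[k]:
X[0] = 4
X[1] = -2.1213+1.1213i
X[2] = -1-3i
X[3] = 2.1213+3.1213i
X[4] = 14
X[5] = 2.1213-3.1213i
X[6] = -1+3i
X[7] = -2.1213-1.1213i

X = [4, -2.1213+1.1213i, -1-3i, 2.1213+3.1213i, 14, 2.1213-3.1213i, -1+3i, -2.1213-1.1213i]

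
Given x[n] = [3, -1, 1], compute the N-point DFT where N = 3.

X[k] = Σ(n=0 to 2) x[n] · ω_3^(nk)
where ω_3 = e^(-2πi/3)

Computing each X[k]:
X[0] = 3
X[1] = 3.0000+1.7321i
X[2] = 3.0000-1.7321i

X = [3, 3.0000+1.7321i, 3.0000-1.7321i]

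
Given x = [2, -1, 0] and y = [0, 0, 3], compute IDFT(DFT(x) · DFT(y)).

(x ⊛ y)[n] = Σ(m=0 to 2) x[m] · y[(n-m) mod 3]

Computing each output sample:
(x ⊛ y)[0] = -3
(x ⊛ y)[1] = 0
(x ⊛ y)[2] = 6

x ⊛ y = [-3, 0, 6]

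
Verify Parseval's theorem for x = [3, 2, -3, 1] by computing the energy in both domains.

Time domain:
Σ|x[n]|² = |3|² + |2|² + |-3|² + |1|² = 23.0000

Frequency domain:
(1/4)Σ|X[k]|² = (1/4)(|3|² + |6-1i|² + |-3|² + |6+1i|²) = (1/4)·92.0000 = 23.0000

Both sides agree, confirming Parseval's theorem.

Σ|x[n]|² = (1/N)Σ|X[k]|² = 23.0000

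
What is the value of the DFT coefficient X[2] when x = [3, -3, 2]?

X[2] = Σ(n=0 to 2) x[n] · ω_3^(2n) where ω_3 = e^(-2πi/3)
= (3)·ω_3^0 + (-3)·ω_3^2 + (2)·ω_3^4

X[2] = 3.5000-4.3301i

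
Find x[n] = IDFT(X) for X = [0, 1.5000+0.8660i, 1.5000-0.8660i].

x[n] = (1/3) Σ(k=0 to 2) X[k] · e^(2πikn/3)

Computing each x[n]:
x[0] = 1
x[1] = -1
x[2] = 0

x = [1, -1, 0]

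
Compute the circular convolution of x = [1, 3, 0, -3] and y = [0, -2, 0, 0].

(x ⊛ y)[n] = Σ(m=0 to 3) x[m] · y[(n-m) mod 4]

Computing each output sample:
(x ⊛ y)[0] = 6
(x ⊛ y)[1] = -2
(x ⊛ y)[2] = -6
(x ⊛ y)[3] = 0

x ⊛ y = [6, -2, -6, 0]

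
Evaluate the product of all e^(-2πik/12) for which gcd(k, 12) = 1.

The primitive 12th roots of unity are ω_12^k for k coprime to 12: k ∈ {1, 5, 7, 11}
Their product equals the constant term of the cyclotomic polynomial Φ_12(x) up to sign.
For n ≥ 3, the product of all primitive nth roots of unity is 1. (For n=1 it is 1; for n=2 it is -1.)

1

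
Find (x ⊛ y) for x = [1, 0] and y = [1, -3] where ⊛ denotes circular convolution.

(x ⊛ y)[n] = Σ(m=0 to 1) x[m] · y[(n-m) mod 2]

Computing each output sample:
(x ⊛ y)[0] = 1
(x ⊛ y)[1] = -3

x ⊛ y = [1, -3]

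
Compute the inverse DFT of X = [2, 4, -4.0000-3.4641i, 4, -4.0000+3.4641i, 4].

x[n] = (1/6) Σ(k=0 to 5) X[k] · e^(2πikn/6)

Computing each x[n]:
x[0] = 1
x[1] = 2
x[2] = 0
x[3] = -3
x[4] = 2
x[5] = 0

x = [1, 2, 0, -3, 2, 0]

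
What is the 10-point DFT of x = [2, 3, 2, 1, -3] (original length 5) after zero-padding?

Original 5-point DFT: [5, -0.4271-6.2941i, 2.9271-2.5757i, 2.9271+2.5757i, -0.4271+6.2941i]
Zero-padded 10-point DFT provides frequency interpolation.

DFT_10([x, 0, ...]) = [5, 7.1631-2.8532i, -0.4271-6.2941i, -0.6631+1.7634i, 2.9271-2.5757i, -3, 2.9271+2.5757i, -0.6631-1.7634i, -0.4271+6.2941i, 7.1631+2.8532i]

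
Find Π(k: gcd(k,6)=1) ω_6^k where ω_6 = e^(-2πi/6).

The primitive 6th roots of unity are ω_6^k for k coprime to 6: k ∈ {1, 5}
Their product equals the constant term of the cyclotomic polynomial Φ_6(x) up to sign.
For n ≥ 3, the product of all primitive nth roots of unity is 1. (For n=1 it is 1; for n=2 it is -1.)

1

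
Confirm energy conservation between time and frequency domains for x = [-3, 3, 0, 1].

Time domain:
Σ|x[n]|² = |-3|² + |3|² + |0|² + |1|² = 19.0000

Frequency domain:
(1/4)Σ|X[k]|² = (1/4)(|1|² + |-3-2i|² + |-7|² + |-3+2i|²) = (1/4)·76.0000 = 19.0000

Both sides agree, confirming Parseval's theorem.

Σ|x[n]|² = (1/N)Σ|X[k]|² = 19.0000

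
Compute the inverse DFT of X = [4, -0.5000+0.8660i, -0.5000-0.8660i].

x[n] = (1/3) Σ(k=0 to 2) X[k] · e^(2πikn/3)

Computing each x[n]:
x[0] = 1
x[1] = 1
x[2] = 2

x = [1, 1, 2]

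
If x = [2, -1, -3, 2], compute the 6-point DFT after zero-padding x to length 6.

Original 4-point DFT: [0, 5+3i, -2, 5-3i]
Zero-padded 6-point DFT provides frequency interpolation.

DFT_6([x, 0, ...]) = [0, 1.0000+3.4641i, 6.0000-1.7321i, -2, 6.0000+1.7321i, 1.0000-3.4641i]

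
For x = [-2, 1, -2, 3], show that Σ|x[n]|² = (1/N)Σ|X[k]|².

Time domain:
Σ|x[n]|² = |-2|² + |1|² + |-2|² + |3|² = 18.0000

Frequency domain:
(1/4)Σ|X[k]|² = (1/4)(|0|² + |2i|² + |-8|² + |-2i|²) = (1/4)·72.0000 = 18.0000

Both sides agree, confirming Parseval's theorem.

Σ|x[n]|² = (1/N)Σ|X[k]|² = 18.0000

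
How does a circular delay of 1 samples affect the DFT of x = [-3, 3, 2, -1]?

Time shift by 1: X_shifted[k] = ω_4^(1k) · X[k]
Shifted x = [-1, -3, 3, 2]

DFT(x[n-1]) = [1, -4+5i, 3, -4-5i]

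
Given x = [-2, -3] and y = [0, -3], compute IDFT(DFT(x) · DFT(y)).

(x ⊛ y)[n] = Σ(m=0 to 1) x[m] · y[(n-m) mod 2]

Computing each output sample:
(x ⊛ y)[0] = 9
(x ⊛ y)[1] = 6

x ⊛ y = [9, 6]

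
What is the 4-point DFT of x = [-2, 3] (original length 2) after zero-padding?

Original 2-point DFT: [1, -5]
Zero-padded 4-point DFT provides frequency interpolation.

DFT_4([x, 0, ...]) = [1, -2-3i, -5, -2+3i]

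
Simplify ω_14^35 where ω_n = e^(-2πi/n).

Since ω_14^14 = 1, powers reduce modulo 14.
35 mod 14 = 7
So ω_14^35 = ω_14^7 = e^(-2πi·7/14)

ω_14^35 = ω_14^7 = -1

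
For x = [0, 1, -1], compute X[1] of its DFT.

X[1] = Σ(n=0 to 2) x[n] · ω_3^(1n) where ω_3 = e^(-2πi/3)
= (0)·ω_3^0 + (1)·ω_3^1 + (-1)·ω_3^2

X[1] = -1.7321i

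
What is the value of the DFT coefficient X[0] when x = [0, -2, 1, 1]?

X[0] = Σ(n=0 to 3) x[n] · ω_4^0 = Σ x[n]
= (0) + (-2) + (1) + (1)

X[0] = 0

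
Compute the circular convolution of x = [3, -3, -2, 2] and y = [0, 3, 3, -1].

(x ⊛ y)[n] = Σ(m=0 to 3) x[m] · y[(n-m) mod 4]

Computing each output sample:
(x ⊛ y)[0] = 3
(x ⊛ y)[1] = 17
(x ⊛ y)[2] = -2
(x ⊛ y)[3] = -18

x ⊛ y = [3, 17, -2, -18]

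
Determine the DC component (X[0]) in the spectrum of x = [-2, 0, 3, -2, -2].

X[0] = Σ(n=0 to 4) x[n] · ω_5^0 = Σ x[n]
= (-2) + (0) + (3) + (-2) + (-2)

X[0] = -3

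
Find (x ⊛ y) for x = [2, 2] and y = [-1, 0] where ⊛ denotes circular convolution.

(x ⊛ y)[n] = Σ(m=0 to 1) x[m] · y[(n-m) mod 2]

Computing each output sample:
(x ⊛ y)[0] = -2
(x ⊛ y)[1] = -2

x ⊛ y = [-2, -2]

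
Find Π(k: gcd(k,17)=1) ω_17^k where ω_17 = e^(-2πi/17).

The primitive 17th roots of unity are ω_17^k for k coprime to 17: k ∈ {1, 2, 3, 4, 5, 6, 7, 8, 9, 10, 11, 12, 13, 14, 15, 16}
Their product equals the constant term of the cyclotomic polynomial Φ_17(x) up to sign.
For n ≥ 3, the product of all primitive nth roots of unity is 1. (For n=1 it is 1; for n=2 it is -1.)

1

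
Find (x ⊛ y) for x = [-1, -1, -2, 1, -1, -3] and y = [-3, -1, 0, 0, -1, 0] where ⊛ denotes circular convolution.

(x ⊛ y)[n] = Σ(m=0 to 5) x[m] · y[(n-m) mod 6]

Computing each output sample:
(x ⊛ y)[0] = 8
(x ⊛ y)[1] = 3
(x ⊛ y)[2] = 8
(x ⊛ y)[3] = 2
(x ⊛ y)[4] = 3
(x ⊛ y)[5] = 11

x ⊛ y = [8, 3, 8, 2, 3, 11]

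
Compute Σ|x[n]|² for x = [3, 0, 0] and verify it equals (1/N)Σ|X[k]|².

Time domain:
Σ|x[n]|² = |3|² + |0|² + |0|² = 9.0000

Frequency domain:
(1/3)Σ|X[k]|² = (1/3)(|3|² + |3|² + |3|²) = (1/3)·27.0000 = 9.0000

Both sides agree, confirming Parseval's theorem.

Σ|x[n]|² = (1/N)Σ|X[k]|² = 9.0000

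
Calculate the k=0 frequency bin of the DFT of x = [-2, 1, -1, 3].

X[0] = Σ(n=0 to 3) x[n] · ω_4^0 = Σ x[n]
= (-2) + (1) + (-1) + (3)

X[0] = 1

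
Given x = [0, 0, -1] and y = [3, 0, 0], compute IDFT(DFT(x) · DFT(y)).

(x ⊛ y)[n] = Σ(m=0 to 2) x[m] · y[(n-m) mod 3]

Computing each output sample:
(x ⊛ y)[0] = 0
(x ⊛ y)[1] = 0
(x ⊛ y)[2] = -3

x ⊛ y = [0, 0, -3]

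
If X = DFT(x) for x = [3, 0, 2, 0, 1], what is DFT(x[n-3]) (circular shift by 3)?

Time shift by 3: X_shifted[k] = ω_5^(3k) · X[k]
Shifted x = [2, 0, 1, 3, 0]

DFT(x[n-3]) = [6, -1.2361+1.1756i, 3.2361-1.9021i, 3.2361+1.9021i, -1.2361-1.1756i]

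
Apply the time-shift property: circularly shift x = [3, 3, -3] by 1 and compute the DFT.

Time shift by 1: X_shifted[k] = ω_3^(1k) · X[k]
Shifted x = [-3, 3, 3]

DFT(x[n-1]) = [3, -6, -6]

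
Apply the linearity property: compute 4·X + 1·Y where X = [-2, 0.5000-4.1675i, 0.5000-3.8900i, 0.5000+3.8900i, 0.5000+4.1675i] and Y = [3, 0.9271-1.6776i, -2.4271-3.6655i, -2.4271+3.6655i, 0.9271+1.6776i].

By linearity: DFT(4x + 1y) = 4·DFT(x) + 1·DFT(y)
= 4·[-2, 0.5000-4.1675i, 0.5000-3.8900i, 0.5000+3.8900i, 0.5000+4.1675i] + 1·[3, 0.9271-1.6776i, -2.4271-3.6655i, -2.4271+3.6655i, 0.9271+1.6776i]

Computing element-wise:
Z[0] = 4·(-2) + 1·(3) = -5
Z[1] = 4·(0.5000-4.1675i) + 1·(0.9271-1.6776i) = 2.9271-18.3476i
Z[2] = 4·(0.5000-3.8900i) + 1·(-2.4271-3.6655i) = -0.4271-19.2255i
Z[3] = 4·(0.5000+3.8900i) + 1·(-2.4271+3.6655i) = -0.4271+19.2255i
Z[4] = 4·(0.5000+4.1675i) + 1·(0.9271+1.6776i) = 2.9271+18.3476i

DFT(4x + 1y) = 4·X + 1·Y = [-5, 2.9271-18.3476i, -0.4271-19.2255i, -0.4271+19.2255i, 2.9271+18.3476i]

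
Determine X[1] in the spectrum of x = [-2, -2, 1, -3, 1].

X[1] = Σ(n=0 to 4) x[n] · ω_5^(1n) where ω_5 = e^(-2πi/5)
= (-2)·ω_5^0 + (-2)·ω_5^1 + (1)·ω_5^2 + (-3)·ω_5^3 + (1)·ω_5^4

X[1] = -0.6910+0.5020i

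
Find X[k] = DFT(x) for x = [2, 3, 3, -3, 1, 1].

X[k] = Σ(n=0 to 5) x[n] · ω_6^(nk)
where ω_6 = e^(-2πi/6)

Computing each X[k]:
X[0] = 7
X[1] = 5.0000-3.4641i
X[2] = -5
X[3] = 5
X[4] = -5
X[5] = 5.0000+3.4641i

X = [7, 5.0000-3.4641i, -5, 5, -5, 5.0000+3.4641i]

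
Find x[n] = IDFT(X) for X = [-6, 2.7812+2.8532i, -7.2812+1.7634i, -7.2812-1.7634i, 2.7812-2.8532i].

x[n] = (1/5) Σ(k=0 to 4) X[k] · e^(2πikn/5)

Computing each x[n]:
x[0] = -3
x[1] = 0
x[2] = -3
x[3] = -3
x[4] = 3

x = [-3, 0, -3, -3, 3]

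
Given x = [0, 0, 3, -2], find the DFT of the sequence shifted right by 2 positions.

Time shift by 2: X_shifted[k] = ω_4^(2k) · X[k]
Shifted x = [3, -2, 0, 0]

DFT(x[n-2]) = [1, 3+2i, 5, 3-2i]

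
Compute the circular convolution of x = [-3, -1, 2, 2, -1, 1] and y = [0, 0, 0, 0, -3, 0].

(x ⊛ y)[n] = Σ(m=0 to 5) x[m] · y[(n-m) mod 6]

Computing each output sample:
(x ⊛ y)[0] = -6
(x ⊛ y)[1] = -6
(x ⊛ y)[2] = 3
(x ⊛ y)[3] = -3
(x ⊛ y)[4] = 9
(x ⊛ y)[5] = 3

x ⊛ y = [-6, -6, 3, -3, 9, 3]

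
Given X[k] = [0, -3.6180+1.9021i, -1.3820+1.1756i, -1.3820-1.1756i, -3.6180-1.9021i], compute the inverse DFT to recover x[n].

x[n] = (1/5) Σ(k=0 to 4) X[k] · e^(2πikn/5)

Computing each x[n]:
x[0] = -2
x[1] = -1
x[2] = 1
x[3] = 1
x[4] = 1

x = [-2, -1, 1, 1, 1]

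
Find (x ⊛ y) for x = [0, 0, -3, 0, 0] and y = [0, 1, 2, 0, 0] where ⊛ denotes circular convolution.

(x ⊛ y)[n] = Σ(m=0 to 4) x[m] · y[(n-m) mod 5]

Computing each output sample:
(x ⊛ y)[0] = 0
(x ⊛ y)[1] = 0
(x ⊛ y)[2] = 0
(x ⊛ y)[3] = -3
(x ⊛ y)[4] = -6

x ⊛ y = [0, 0, 0, -3, -6]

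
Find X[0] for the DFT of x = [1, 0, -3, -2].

X[0] = Σ(n=0 to 3) x[n] · ω_4^0 = Σ x[n]
= (1) + (0) + (-3) + (-2)

X[0] = -4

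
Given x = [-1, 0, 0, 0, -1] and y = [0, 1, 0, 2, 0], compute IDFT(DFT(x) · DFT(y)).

(x ⊛ y)[n] = Σ(m=0 to 4) x[m] · y[(n-m) mod 5]

Computing each output sample:
(x ⊛ y)[0] = -1
(x ⊛ y)[1] = -1
(x ⊛ y)[2] = -2
(x ⊛ y)[3] = -2
(x ⊛ y)[4] = 0

x ⊛ y = [-1, -1, -2, -2, 0]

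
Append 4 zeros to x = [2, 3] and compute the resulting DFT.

Original 2-point DFT: [5, -1]
Zero-padded 6-point DFT provides frequency interpolation.

DFT_6([x, 0, ...]) = [5, 3.5000-2.5981i, 0.5000-2.5981i, -1, 0.5000+2.5981i, 3.5000+2.5981i]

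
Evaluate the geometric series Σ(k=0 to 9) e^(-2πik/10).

Sum of all nth roots of unity equals 0 for n > 1 (geometric series with r ≠ 1).

0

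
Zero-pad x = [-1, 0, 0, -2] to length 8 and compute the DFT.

Original 4-point DFT: [-3, -1-2i, 1, -1+2i]
Zero-padded 8-point DFT provides frequency interpolation.

DFT_8([x, 0, ...]) = [-3, 0.4142+1.4142i, -1-2i, -2.4142+1.4142i, 1, -2.4142-1.4142i, -1+2i, 0.4142-1.4142i]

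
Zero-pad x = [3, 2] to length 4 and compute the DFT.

Original 2-point DFT: [5, 1]
Zero-padded 4-point DFT provides frequency interpolation.

DFT_4([x, 0, ...]) = [5, 3-2i, 1, 3+2i]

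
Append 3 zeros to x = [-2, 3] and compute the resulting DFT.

Original 2-point DFT: [1, -5]
Zero-padded 5-point DFT provides frequency interpolation.

DFT_5([x, 0, ...]) = [1, -1.0729-2.8532i, -4.4271-1.7634i, -4.4271+1.7634i, -1.0729+2.8532i]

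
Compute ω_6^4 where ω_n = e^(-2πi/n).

ω_6^4 = e^(-2πi·4/6)
= cos(-2π·4/6) + i·sin(-2π·4/6)
= cos(-8π/6) + i·sin(-8π/6)

ω_6^4 = cos(-8π/6) + i·sin(-8π/6) = -0.5000+0.8660i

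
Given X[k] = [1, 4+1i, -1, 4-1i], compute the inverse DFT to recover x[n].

x[n] = (1/4) Σ(k=0 to 3) X[k] · e^(2πikn/4)

Computing each x[n]:
x[0] = 2
x[1] = 0
x[2] = -2
x[3] = 1

x = [2, 0, -2, 1]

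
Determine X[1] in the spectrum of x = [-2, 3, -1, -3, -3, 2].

X[1] = Σ(n=0 to 5) x[n] · ω_6^(1n) where ω_6 = e^(-2πi/6)
= (-2)·ω_6^0 + (3)·ω_6^1 + (-1)·ω_6^2 + (-3)·ω_6^3 + (-3)·ω_6^4 + (2)·ω_6^5

X[1] = 5.5000-2.5981i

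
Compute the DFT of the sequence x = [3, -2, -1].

X[k] = Σ(n=0 to 2) x[n] · ω_3^(nk)
where ω_3 = e^(-2πi/3)

Computing each X[k]:
X[0] = 0
X[1] = 4.5000+0.8660i
X[2] = 4.5000-0.8660i

X = [0, 4.5000+0.8660i, 4.5000-0.8660i]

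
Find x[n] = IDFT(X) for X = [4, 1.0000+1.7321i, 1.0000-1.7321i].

x[n] = (1/3) Σ(k=0 to 2) X[k] · e^(2πikn/3)

Computing each x[n]:
x[0] = 2
x[1] = 0
x[2] = 2

x = [2, 0, 2]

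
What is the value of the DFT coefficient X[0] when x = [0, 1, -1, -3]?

X[0] = Σ(n=0 to 3) x[n] · ω_4^0 = Σ x[n]
= (0) + (1) + (-1) + (-3)

X[0] = -3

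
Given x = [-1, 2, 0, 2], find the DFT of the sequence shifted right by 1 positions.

Time shift by 1: X_shifted[k] = ω_4^(1k) · X[k]
Shifted x = [2, -1, 2, 0]

DFT(x[n-1]) = [3, 1i, 5, -1i]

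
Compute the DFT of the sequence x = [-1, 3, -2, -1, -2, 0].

X[k] = Σ(n=0 to 5) x[n] · ω_6^(nk)
where ω_6 = e^(-2πi/6)

Computing each X[k]:
X[0] = -3
X[1] = 3.5000-2.5981i
X[2] = -1.5000-2.5981i
X[3] = -7
X[4] = -1.5000+2.5981i
X[5] = 3.5000+2.5981i

X = [-3, 3.5000-2.5981i, -1.5000-2.5981i, -7, -1.5000+2.5981i, 3.5000+2.5981i]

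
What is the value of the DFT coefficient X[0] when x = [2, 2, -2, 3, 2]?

X[0] = Σ(n=0 to 4) x[n] · ω_5^0 = Σ x[n]
= (2) + (2) + (-2) + (3) + (2)

X[0] = 7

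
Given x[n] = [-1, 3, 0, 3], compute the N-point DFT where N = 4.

X[k] = Σ(n=0 to 3) x[n] · ω_4^(nk)
where ω_4 = e^(-2πi/4)

Computing each X[k]:
X[0] = 5
X[1] = -1
X[2] = -7
X[3] = -1

X = [5, -1, -7, -1]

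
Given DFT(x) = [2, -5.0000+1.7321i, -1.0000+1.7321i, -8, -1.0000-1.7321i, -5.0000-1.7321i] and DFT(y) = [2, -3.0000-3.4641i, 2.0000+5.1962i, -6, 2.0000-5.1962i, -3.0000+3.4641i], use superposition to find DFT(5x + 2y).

By linearity: DFT(5x + 2y) = 5·DFT(x) + 2·DFT(y)
= 5·[2, -5.0000+1.7321i, -1.0000+1.7321i, -8, -1.0000-1.7321i, -5.0000-1.7321i] + 2·[2, -3.0000-3.4641i, 2.0000+5.1962i, -6, 2.0000-5.1962i, -3.0000+3.4641i]

Computing element-wise:
Z[0] = 5·(2) + 2·(2) = 14
Z[1] = 5·(-5.0000+1.7321i) + 2·(-3.0000-3.4641i) = -31.0000+1.7323i
Z[2] = 5·(-1.0000+1.7321i) + 2·(2.0000+5.1962i) = -1.0000+19.0529i
Z[3] = 5·(-8) + 2·(-6) = -52
Z[4] = 5·(-1.0000-1.7321i) + 2·(2.0000-5.1962i) = -1.0000-19.0529i
Z[5] = 5·(-5.0000-1.7321i) + 2·(-3.0000+3.4641i) = -31.0000-1.7323i

DFT(5x + 2y) = 5·X + 2·Y = [14, -31.0000+1.7323i, -1.0000+19.0529i, -52, -1.0000-19.0529i, -31.0000-1.7323i]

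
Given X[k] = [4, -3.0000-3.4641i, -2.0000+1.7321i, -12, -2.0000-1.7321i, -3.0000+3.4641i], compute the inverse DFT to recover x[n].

x[n] = (1/6) Σ(k=0 to 5) X[k] · e^(2πikn/6)

Computing each x[n]:
x[0] = -3
x[1] = 3
x[2] = 1
x[3] = 3
x[4] = -2
x[5] = 2

x = [-3, 3, 1, 3, -2, 2]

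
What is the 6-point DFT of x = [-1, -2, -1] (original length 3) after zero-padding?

Original 3-point DFT: [-4, 0.5000+0.8660i, 0.5000-0.8660i]
Zero-padded 6-point DFT provides frequency interpolation.

DFT_6([x, 0, ...]) = [-4, -1.5000+2.5981i, 0.5000+0.8660i, 0, 0.5000-0.8660i, -1.5000-2.5981i]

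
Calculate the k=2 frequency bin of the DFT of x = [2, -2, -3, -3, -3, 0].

X[2] = Σ(n=0 to 5) x[n] · ω_6^(2n) where ω_6 = e^(-2πi/6)
= (2)·ω_6^0 + (-2)·ω_6^2 + (-3)·ω_6^4 + (-3)·ω_6^6 + (-3)·ω_6^8 + (0)·ω_6^10

X[2] = 3.0000+1.7321i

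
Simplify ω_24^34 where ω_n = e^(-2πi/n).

Since ω_24^24 = 1, powers reduce modulo 24.
34 mod 24 = 10
So ω_24^34 = ω_24^10 = e^(-2πi·10/24)

ω_24^34 = ω_24^10 = -0.8660-0.5000i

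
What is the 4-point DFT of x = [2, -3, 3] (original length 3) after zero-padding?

Original 3-point DFT: [2, 2.0000+5.1962i, 2.0000-5.1962i]
Zero-padded 4-point DFT provides frequency interpolation.

DFT_4([x, 0, ...]) = [2, -1+3i, 8, -1-3i]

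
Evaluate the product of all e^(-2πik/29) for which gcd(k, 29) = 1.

The primitive 29th roots of unity are ω_29^k for k coprime to 29: k ∈ {1, 2, 3, 4, 5, 6, 7, 8, 9, 10, 11, 12, 13, 14, 15, 16, 17, 18, 19, 20, 21, 22, 23, 24, 25, 26, 27, 28}
Their product equals the constant term of the cyclotomic polynomial Φ_29(x) up to sign.
For n ≥ 3, the product of all primitive nth roots of unity is 1. (For n=1 it is 1; for n=2 it is -1.)

1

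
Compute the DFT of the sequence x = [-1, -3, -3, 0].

X[k] = Σ(n=0 to 3) x[n] · ω_4^(nk)
where ω_4 = e^(-2πi/4)

Computing each X[k]:
X[0] = -7
X[1] = 2+3i
X[2] = -1
X[3] = 2-3i

X = [-7, 2+3i, -1, 2-3i]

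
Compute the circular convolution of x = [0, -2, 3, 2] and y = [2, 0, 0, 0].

(x ⊛ y)[n] = Σ(m=0 to 3) x[m] · y[(n-m) mod 4]

Computing each output sample:
(x ⊛ y)[0] = 0
(x ⊛ y)[1] = -4
(x ⊛ y)[2] = 6
(x ⊛ y)[3] = 4

x ⊛ y = [0, -4, 6, 4]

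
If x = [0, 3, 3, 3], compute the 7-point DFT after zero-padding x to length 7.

Original 4-point DFT: [9, -3, -3, -3]
Zero-padded 7-point DFT provides frequency interpolation.

DFT_7([x, 0, ...]) = [9, -1.5000-6.5719i, -1.5000+0.7224i, -1.5000-1.8809i, -1.5000+1.8809i, -1.5000-0.7224i, -1.5000+6.5719i]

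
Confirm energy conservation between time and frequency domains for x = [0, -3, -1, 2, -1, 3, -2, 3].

Time domain:
Σ|x[n]|² = |0|² + |-3|² + |-1|² + |2|² + |-1|² + |3|² + |-2|² + |3|² = 37.0000

Frequency domain:
(1/8)Σ|X[k]|² = (1/8)(|1|² + |-2.5355+3.9497i|² + |2+5i|² + |4.5355+5.9497i|² + |-9|² + |4.5355-5.9497i|² + |2-5i|² + |-2.5355-3.9497i|²) = (1/8)·296.0000 = 37.0000

Both sides agree, confirming Parseval's theorem.

Σ|x[n]|² = (1/N)Σ|X[k]|² = 37.0000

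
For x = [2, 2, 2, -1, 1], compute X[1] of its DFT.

X[1] = Σ(n=0 to 4) x[n] · ω_5^(1n) where ω_5 = e^(-2πi/5)
= (2)·ω_5^0 + (2)·ω_5^1 + (2)·ω_5^2 + (-1)·ω_5^3 + (1)·ω_5^4

X[1] = 2.1180-2.7144i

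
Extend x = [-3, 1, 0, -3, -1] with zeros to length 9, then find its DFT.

Original 5-point DFT: [-6, -0.5729-3.6655i, -3.9271+1.6776i, -3.9271-1.6776i, -0.5729+3.6655i]
Zero-padded 9-point DFT provides frequency interpolation.

DFT_9([x, 0, ...]) = [-6, 0.2057+2.2973i, -2.0924-4.2257i, -6, -2.6133+1.2712i, -2.6133-1.2712i, -6, -2.0924+4.2257i, 0.2057-2.2973i]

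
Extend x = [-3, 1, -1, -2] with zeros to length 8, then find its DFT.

Original 4-point DFT: [-5, -2-3i, -3, -2+3i]
Zero-padded 8-point DFT provides frequency interpolation.

DFT_8([x, 0, ...]) = [-5, -0.8787+1.7071i, -2-3i, -5.1213-0.2929i, -3, -5.1213+0.2929i, -2+3i, -0.8787-1.7071i]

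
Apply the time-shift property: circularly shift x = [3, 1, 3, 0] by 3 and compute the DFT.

Time shift by 3: X_shifted[k] = ω_4^(3k) · X[k]
Shifted x = [1, 3, 0, 3]

DFT(x[n-3]) = [7, 1, -5, 1]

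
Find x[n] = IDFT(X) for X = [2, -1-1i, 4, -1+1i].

x[n] = (1/4) Σ(k=0 to 3) X[k] · e^(2πikn/4)

Computing each x[n]:
x[0] = 1
x[1] = 0
x[2] = 2
x[3] = -1

x = [1, 0, 2, -1]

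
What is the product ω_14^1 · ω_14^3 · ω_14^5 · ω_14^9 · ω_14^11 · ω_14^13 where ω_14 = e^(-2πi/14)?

The primitive 14th roots of unity are ω_14^k for k coprime to 14: k ∈ {1, 3, 5, 9, 11, 13}
Their product equals the constant term of the cyclotomic polynomial Φ_14(x) up to sign.
For n ≥ 3, the product of all primitive nth roots of unity is 1. (For n=1 it is 1; for n=2 it is -1.)

1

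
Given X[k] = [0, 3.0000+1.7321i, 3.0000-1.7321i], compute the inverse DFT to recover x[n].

x[n] = (1/3) Σ(k=0 to 2) X[k] · e^(2πikn/3)

Computing each x[n]:
x[0] = 2
x[1] = -2
x[2] = 0

x = [2, -2, 0]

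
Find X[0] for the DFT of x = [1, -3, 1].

X[0] = Σ(n=0 to 2) x[n] · ω_3^0 = Σ x[n]
= (1) + (-3) + (1)

X[0] = -1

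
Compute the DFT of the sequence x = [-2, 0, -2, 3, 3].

X[k] = Σ(n=0 to 4) x[n] · ω_5^(nk)
where ω_5 = e^(-2πi/5)

Computing each X[k]:
X[0] = 2
X[1] = -1.8820+5.7921i
X[2] = -4.1180-2.9919i
X[3] = -4.1180+2.9919i
X[4] = -1.8820-5.7921i

X = [2, -1.8820+5.7921i, -4.1180-2.9919i, -4.1180+2.9919i, -1.8820-5.7921i]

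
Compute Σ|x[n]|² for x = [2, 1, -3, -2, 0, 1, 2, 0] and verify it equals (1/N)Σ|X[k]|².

Time domain:
Σ|x[n]|² = |2|² + |1|² + |-3|² + |-2|² + |0|² + |1|² + |2|² + |0|² = 23.0000

Frequency domain:
(1/8)Σ|X[k]|² = (1/8)(|1|² + |3.4142+6.4142i|² + |3-4i|² + |0.5858-3.5858i|² + |1|² + |0.5858+3.5858i|² + |3+4i|² + |3.4142-6.4142i|²) = (1/8)·184.0000 = 23.0000

Both sides agree, confirming Parseval's theorem.

Σ|x[n]|² = (1/N)Σ|X[k]|² = 23.0000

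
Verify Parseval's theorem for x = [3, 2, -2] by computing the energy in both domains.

Time domain:
Σ|x[n]|² = |3|² + |2|² + |-2|² = 17.0000

Frequency domain:
(1/3)Σ|X[k]|² = (1/3)(|3|² + |3.0000-3.4641i|² + |3.0000+3.4641i|²) = (1/3)·51.0000 = 17.0000

Both sides agree, confirming Parseval's theorem.

Σ|x[n]|² = (1/N)Σ|X[k]|² = 17.0000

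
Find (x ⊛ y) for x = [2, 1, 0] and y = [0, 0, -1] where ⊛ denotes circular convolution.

(x ⊛ y)[n] = Σ(m=0 to 2) x[m] · y[(n-m) mod 3]

Computing each output sample:
(x ⊛ y)[0] = -1
(x ⊛ y)[1] = 0
(x ⊛ y)[2] = -2

x ⊛ y = [-1, 0, -2]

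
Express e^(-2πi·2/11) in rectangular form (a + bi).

ω_11^2 = e^(-2πi·2/11)
= cos(-2π·2/11) + i·sin(-2π·2/11)
= cos(-4π/11) + i·sin(-4π/11)

ω_11^2 = cos(-4π/11) + i·sin(-4π/11) = 0.4154-0.9096i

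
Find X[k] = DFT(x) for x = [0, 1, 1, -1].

X[k] = Σ(n=0 to 3) x[n] · ω_4^(nk)
where ω_4 = e^(-2πi/4)

Computing each X[k]:
X[0] = 1
X[1] = -1-2i
X[2] = 1
X[3] = -1+2i

X = [1, -1-2i, 1, -1+2i]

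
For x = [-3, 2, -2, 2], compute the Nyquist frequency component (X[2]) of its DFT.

X[2] = Σ(n=0 to 3) x[n] · ω_4^(2n) where ω_4 = e^(-2πi/4)
= (-3)·ω_4^0 + (2)·ω_4^2 + (-2)·ω_4^4 + (2)·ω_4^6

X[2] = -9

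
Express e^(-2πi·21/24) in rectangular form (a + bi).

ω_24^21 = e^(-2πi·21/24)
= cos(-2π·21/24) + i·sin(-2π·21/24)
= cos(-42π/24) + i·sin(-42π/24)

ω_24^21 = cos(-42π/24) + i·sin(-42π/24) = 0.7071+0.7071i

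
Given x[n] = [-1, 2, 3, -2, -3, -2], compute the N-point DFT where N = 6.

X[k] = Σ(n=0 to 5) x[n] · ω_6^(nk)
where ω_6 = e^(-2πi/6)

Computing each X[k]:
X[0] = -3
X[1] = 1.0000-8.6603i
X[2] = -3.0000+1.7321i
X[3] = 1
X[4] = -3.0000-1.7321i
X[5] = 1.0000+8.6603i

X = [-3, 1.0000-8.6603i, -3.0000+1.7321i, 1, -3.0000-1.7321i, 1.0000+8.6603i]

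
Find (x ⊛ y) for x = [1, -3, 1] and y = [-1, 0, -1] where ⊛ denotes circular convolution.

(x ⊛ y)[n] = Σ(m=0 to 2) x[m] · y[(n-m) mod 3]

Computing each output sample:
(x ⊛ y)[0] = 2
(x ⊛ y)[1] = 2
(x ⊛ y)[2] = -2

x ⊛ y = [2, 2, -2]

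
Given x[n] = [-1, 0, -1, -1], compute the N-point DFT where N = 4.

X[k] = Σ(n=0 to 3) x[n] · ω_4^(nk)
where ω_4 = e^(-2πi/4)

Computing each X[k]:
X[0] = -3
X[1] = -1i
X[2] = -1
X[3] = 1i

X = [-3, -1i, -1, 1i]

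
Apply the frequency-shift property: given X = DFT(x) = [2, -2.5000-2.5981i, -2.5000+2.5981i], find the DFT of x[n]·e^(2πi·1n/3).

Modulation property: DFT(ω_3^(-1n)·x[n]) = X[(k-1) mod 3], so circularly shift X by 1 positions.

X[k-1] = [-2.5000+2.5981i, 2, -2.5000-2.5981i]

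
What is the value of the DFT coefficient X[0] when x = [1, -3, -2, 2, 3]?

X[0] = Σ(n=0 to 4) x[n] · ω_5^0 = Σ x[n]
= (1) + (-3) + (-2) + (2) + (3)

X[0] = 1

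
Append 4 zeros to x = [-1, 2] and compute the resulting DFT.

Original 2-point DFT: [1, -3]
Zero-padded 6-point DFT provides frequency interpolation.

DFT_6([x, 0, ...]) = [1, -1.7321i, -2.0000-1.7321i, -3, -2.0000+1.7321i, 1.7321i]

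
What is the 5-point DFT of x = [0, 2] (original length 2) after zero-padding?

Original 2-point DFT: [2, -2]
Zero-padded 5-point DFT provides frequency interpolation.

DFT_5([x, 0, ...]) = [2, 0.6180-1.9021i, -1.6180-1.1756i, -1.6180+1.1756i, 0.6180+1.9021i]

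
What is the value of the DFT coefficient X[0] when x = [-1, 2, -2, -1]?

X[0] = Σ(n=0 to 3) x[n] · ω_4^0 = Σ x[n]
= (-1) + (2) + (-2) + (-1)

X[0] = -2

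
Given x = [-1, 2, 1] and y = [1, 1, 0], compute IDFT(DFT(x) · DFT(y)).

(x ⊛ y)[n] = Σ(m=0 to 2) x[m] · y[(n-m) mod 3]

Computing each output sample:
(x ⊛ y)[0] = 0
(x ⊛ y)[1] = 1
(x ⊛ y)[2] = 3

x ⊛ y = [0, 1, 3]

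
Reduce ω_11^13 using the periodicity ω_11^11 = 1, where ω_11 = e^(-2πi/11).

Since ω_11^11 = 1, powers reduce modulo 11.
13 mod 11 = 2
So ω_11^13 = ω_11^2 = e^(-2πi·2/11)

ω_11^13 = ω_11^2 = 0.4154-0.9096i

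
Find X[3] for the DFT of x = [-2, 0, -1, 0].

X[3] = Σ(n=0 to 3) x[n] · ω_4^(3n) where ω_4 = e^(-2πi/4)
= (-2)·ω_4^0 + (0)·ω_4^3 + (-1)·ω_4^6 + (0)·ω_4^9

X[3] = -1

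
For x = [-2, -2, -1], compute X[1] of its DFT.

X[1] = Σ(n=0 to 2) x[n] · ω_3^(1n) where ω_3 = e^(-2πi/3)
= (-2)·ω_3^0 + (-2)·ω_3^1 + (-1)·ω_3^2

X[1] = -0.5000+0.8660i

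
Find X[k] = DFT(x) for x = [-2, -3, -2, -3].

X[k] = Σ(n=0 to 3) x[n] · ω_4^(nk)
where ω_4 = e^(-2πi/4)

Computing each X[k]:
X[0] = -10
X[1] = 0
X[2] = 2
X[3] = 0

X = [-10, 0, 2, 0]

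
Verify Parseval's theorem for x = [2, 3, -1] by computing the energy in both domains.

Time domain:
Σ|x[n]|² = |2|² + |3|² + |-1|² = 14.0000

Frequency domain:
(1/3)Σ|X[k]|² = (1/3)(|4|² + |1.0000-3.4641i|² + |1.0000+3.4641i|²) = (1/3)·42.0000 = 14.0000

Both sides agree, confirming Parseval's theorem.

Σ|x[n]|² = (1/N)Σ|X[k]|² = 14.0000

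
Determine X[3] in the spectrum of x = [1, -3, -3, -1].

X[3] = Σ(n=0 to 3) x[n] · ω_4^(3n) where ω_4 = e^(-2πi/4)
= (1)·ω_4^0 + (-3)·ω_4^3 + (-3)·ω_4^6 + (-1)·ω_4^9

X[3] = 4-2i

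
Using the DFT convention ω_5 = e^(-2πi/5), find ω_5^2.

ω_5^2 = e^(-2πi·2/5)
= cos(-2π·2/5) + i·sin(-2π·2/5)
= cos(-4π/5) + i·sin(-4π/5)

ω_5^2 = cos(-4π/5) + i·sin(-4π/5) = -0.8090-0.5878i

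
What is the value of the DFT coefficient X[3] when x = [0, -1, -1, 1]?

X[3] = Σ(n=0 to 3) x[n] · ω_4^(3n) where ω_4 = e^(-2πi/4)
= (0)·ω_4^0 + (-1)·ω_4^3 + (-1)·ω_4^6 + (1)·ω_4^9

X[3] = 1-2i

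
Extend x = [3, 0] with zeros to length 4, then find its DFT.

Original 2-point DFT: [3, 3]
Zero-padded 4-point DFT provides frequency interpolation.

DFT_4([x, 0, ...]) = [3, 3, 3, 3]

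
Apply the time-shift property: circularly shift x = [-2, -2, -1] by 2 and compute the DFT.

Time shift by 2: X_shifted[k] = ω_3^(2k) · X[k]
Shifted x = [-2, -1, -2]

DFT(x[n-2]) = [-5, -0.5000-0.8660i, -0.5000+0.8660i]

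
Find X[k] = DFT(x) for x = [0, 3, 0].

X[k] = Σ(n=0 to 2) x[n] · ω_3^(nk)
where ω_3 = e^(-2πi/3)

Computing each X[k]:
X[0] = 3
X[1] = -1.5000-2.5981i
X[2] = -1.5000+2.5981i

X = [3, -1.5000-2.5981i, -1.5000+2.5981i]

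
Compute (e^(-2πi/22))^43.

Since ω_22^22 = 1, powers reduce modulo 22.
43 mod 22 = 21
So ω_22^43 = ω_22^21 = e^(-2πi·21/22)

ω_22^43 = ω_22^21 = 0.9595+0.2817i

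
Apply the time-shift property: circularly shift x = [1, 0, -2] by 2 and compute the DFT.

Time shift by 2: X_shifted[k] = ω_3^(2k) · X[k]
Shifted x = [0, -2, 1]

DFT(x[n-2]) = [-1, 0.5000+2.5981i, 0.5000-2.5981i]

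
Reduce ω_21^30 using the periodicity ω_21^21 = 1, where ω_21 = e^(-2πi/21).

Since ω_21^21 = 1, powers reduce modulo 21.
30 mod 21 = 9
So ω_21^30 = ω_21^9 = e^(-2πi·9/21)

ω_21^30 = ω_21^9 = -0.9010-0.4339i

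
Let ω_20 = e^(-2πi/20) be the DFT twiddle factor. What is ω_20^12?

ω_20^12 = e^(-2πi·12/20)
= cos(-2π·12/20) + i·sin(-2π·12/20)
= cos(-24π/20) + i·sin(-24π/20)

ω_20^12 = cos(-24π/20) + i·sin(-24π/20) = -0.8090+0.5878i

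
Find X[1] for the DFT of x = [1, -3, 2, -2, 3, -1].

X[1] = Σ(n=0 to 5) x[n] · ω_6^(1n) where ω_6 = e^(-2πi/6)
= (1)·ω_6^0 + (-3)·ω_6^1 + (2)·ω_6^2 + (-2)·ω_6^3 + (3)·ω_6^4 + (-1)·ω_6^5

X[1] = -1.5000+2.5981i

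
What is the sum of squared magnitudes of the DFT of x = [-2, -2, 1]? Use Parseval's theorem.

Parseval: Σ|x[n]|² = (1/N)Σ|X[k]|², so Σ|X[k]|² = N·Σ|x[n]|² = 3·9.0000

Σ|X[k]|² = N·Σ|x[n]|² = 3·9.0000 = 27.0000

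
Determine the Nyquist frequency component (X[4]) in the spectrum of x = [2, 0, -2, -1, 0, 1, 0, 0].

X[4] = Σ(n=0 to 7) x[n] · ω_8^(4n) where ω_8 = e^(-2πi/8)
= (2)·ω_8^0 + (0)·ω_8^4 + (-2)·ω_8^8 + (-1)·ω_8^12 + (0)·ω_8^16 + (1)·ω_8^20 + (0)·ω_8^24 + (0)·ω_8^28

X[4] = 0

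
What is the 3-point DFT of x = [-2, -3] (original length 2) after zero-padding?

Original 2-point DFT: [-5, 1]
Zero-padded 3-point DFT provides frequency interpolation.

DFT_3([x, 0, ...]) = [-5, -0.5000+2.5981i, -0.5000-2.5981i]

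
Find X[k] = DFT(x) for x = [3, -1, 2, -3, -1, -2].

X[k] = Σ(n=0 to 5) x[n] · ω_6^(nk)
where ω_6 = e^(-2πi/6)

Computing each X[k]:
X[0] = -2
X[1] = 4.0000-3.4641i
X[2] = 1.0000+1.7321i
X[3] = 10
X[4] = 1.0000-1.7321i
X[5] = 4.0000+3.4641i

X = [-2, 4.0000-3.4641i, 1.0000+1.7321i, 10, 1.0000-1.7321i, 4.0000+3.4641i]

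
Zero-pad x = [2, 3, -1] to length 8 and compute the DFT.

Original 3-point DFT: [4, 1.0000-3.4641i, 1.0000+3.4641i]
Zero-padded 8-point DFT provides frequency interpolation.

DFT_8([x, 0, ...]) = [4, 4.1213-1.1213i, 3-3i, -0.1213-3.1213i, -2, -0.1213+3.1213i, 3+3i, 4.1213+1.1213i]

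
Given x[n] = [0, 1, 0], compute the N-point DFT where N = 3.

X[k] = Σ(n=0 to 2) x[n] · ω_3^(nk)
where ω_3 = e^(-2πi/3)

Computing each X[k]:
X[0] = 1
X[1] = -0.5000-0.8660i
X[2] = -0.5000+0.8660i

X = [1, -0.5000-0.8660i, -0.5000+0.8660i]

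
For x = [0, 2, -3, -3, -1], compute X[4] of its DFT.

X[4] = Σ(n=0 to 4) x[n] · ω_5^(4n) where ω_5 = e^(-2πi/5)
= (0)·ω_5^0 + (2)·ω_5^4 + (-3)·ω_5^8 + (-3)·ω_5^12 + (-1)·ω_5^16

X[4] = 5.1631+2.8532i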